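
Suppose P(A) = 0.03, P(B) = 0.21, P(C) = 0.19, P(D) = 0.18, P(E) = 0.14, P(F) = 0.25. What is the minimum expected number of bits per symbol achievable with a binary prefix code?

Repeatedly combine the two least-probable nodes; the expected code length is the sum of the merged weights.
merge 3/100 + 7/50 → 17/100
merge 17/100 + 9/50 → 7/20
merge 19/100 + 21/100 → 2/5
merge 1/4 + 7/20 → 3/5
merge 2/5 + 3/5 → 1
L = 17/100 + 7/20 + 2/5 + 3/5 + 1 = 63/25 = 2.52 bits/symbol.

2.52 bits/symbol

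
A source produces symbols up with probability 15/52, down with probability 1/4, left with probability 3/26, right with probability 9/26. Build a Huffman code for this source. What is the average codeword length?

2 bits/symbol

Repeatedly combine the two least-probable nodes; the expected code length is the sum of the merged weights.
merge 3/26 + 1/4 → 19/52
merge 15/52 + 9/26 → 33/52
merge 19/52 + 33/52 → 1
L = 19/52 + 33/52 + 1 = 2 bits/symbol.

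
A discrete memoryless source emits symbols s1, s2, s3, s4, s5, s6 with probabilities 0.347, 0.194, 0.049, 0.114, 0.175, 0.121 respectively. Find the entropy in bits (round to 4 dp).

H = −Σ pᵢ log₂ pᵢ.
−0.347·log₂(0.347) = 0.5299
−0.194·log₂(0.194) = 0.4590
−0.049·log₂(0.049) = 0.2132
−0.114·log₂(0.114) = 0.3571
−0.175·log₂(0.175) = 0.4401
−0.121·log₂(0.121) = 0.3687
Sum ≈ 2.3679 → 2.3679 bits.

2.3679 bits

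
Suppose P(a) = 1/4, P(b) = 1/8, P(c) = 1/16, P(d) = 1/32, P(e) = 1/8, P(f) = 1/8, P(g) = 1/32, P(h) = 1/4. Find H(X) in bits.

Each probability is a power of 1/2, so log₂(1/p) is an integer.
H = Σ p·log₂(1/p) = 1/4·2 + 1/8·3 + 1/16·4 + 1/32·5 + 1/8·3 + 1/8·3 + 1/32·5 + 1/4·2 = 2.6875 bits.

2.6875 bits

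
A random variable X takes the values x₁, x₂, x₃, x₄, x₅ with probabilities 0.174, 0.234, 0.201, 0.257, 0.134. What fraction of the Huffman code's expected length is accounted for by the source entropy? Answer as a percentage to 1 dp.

99.1%

Entropy H = −Σ p log₂ p ≈ 2.2869 bits.
Huffman merges: 67/500+87/500→77/250; 201/1000+117/500→87/200; 257/1000+77/250→113/200; 87/200+113/200→1. L = 577/250 ≈ 2.3080.
Efficiency = H/L = 2.2869/2.3080 = 99.1%.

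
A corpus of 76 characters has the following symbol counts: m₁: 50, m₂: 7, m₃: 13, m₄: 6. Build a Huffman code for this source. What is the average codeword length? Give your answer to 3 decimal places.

1.513 bits/symbol

Probabilities are the counts divided by 76.
Repeatedly combine the two least-probable nodes; the expected code length is the sum of the merged weights.
merge 3/38 + 7/76 → 13/76
merge 13/76 + 13/76 → 13/38
merge 13/38 + 25/38 → 1
L = 13/76 + 13/38 + 1 = 115/76 ≈ 1.513 bits/symbol.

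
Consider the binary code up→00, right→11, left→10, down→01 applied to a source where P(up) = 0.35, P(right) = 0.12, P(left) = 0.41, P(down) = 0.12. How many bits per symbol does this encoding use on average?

L̄ = Σ pᵢ·ℓᵢ = 0.35·2 + 0.12·2 + 0.41·2 + 0.12·2 = 2 bits/symbol.

2 bits/symbol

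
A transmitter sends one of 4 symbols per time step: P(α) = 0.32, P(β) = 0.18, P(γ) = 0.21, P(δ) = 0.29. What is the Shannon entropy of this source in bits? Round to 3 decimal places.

H = −Σ pᵢ log₂ pᵢ.
−0.32·log₂(0.32) = 0.5260
−0.18·log₂(0.18) = 0.4453
−0.21·log₂(0.21) = 0.4728
−0.29·log₂(0.29) = 0.5179
Sum ≈ 1.9621 → 1.962 bits.

1.962 bits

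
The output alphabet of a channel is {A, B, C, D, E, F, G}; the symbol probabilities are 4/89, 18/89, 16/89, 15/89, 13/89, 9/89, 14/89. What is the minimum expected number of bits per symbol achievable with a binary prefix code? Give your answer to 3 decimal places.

2.764 bits/symbol

Repeatedly combine the two least-probable nodes; the expected code length is the sum of the merged weights.
merge 4/89 + 9/89 → 13/89
merge 13/89 + 13/89 → 26/89
merge 14/89 + 15/89 → 29/89
merge 16/89 + 18/89 → 34/89
merge 26/89 + 29/89 → 55/89
merge 34/89 + 55/89 → 1
L = 13/89 + 26/89 + 29/89 + 34/89 + 55/89 + 1 = 246/89 ≈ 2.764 bits/symbol.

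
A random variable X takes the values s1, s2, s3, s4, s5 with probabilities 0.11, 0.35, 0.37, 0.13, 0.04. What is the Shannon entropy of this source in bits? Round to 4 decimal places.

H = −Σ pᵢ log₂ pᵢ.
−0.11·log₂(0.11) = 0.3503
−0.35·log₂(0.35) = 0.5301
−0.37·log₂(0.37) = 0.5307
−0.13·log₂(0.13) = 0.3826
−0.04·log₂(0.04) = 0.1858
Sum ≈ 1.9795 → 1.9795 bits.

1.9795 bits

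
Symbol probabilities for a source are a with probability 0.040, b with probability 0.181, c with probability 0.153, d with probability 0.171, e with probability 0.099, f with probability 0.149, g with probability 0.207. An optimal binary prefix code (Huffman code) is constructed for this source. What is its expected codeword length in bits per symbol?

2.751 bits/symbol

Repeatedly combine the two least-probable nodes; the expected code length is the sum of the merged weights.
merge 1/25 + 99/1000 → 139/1000
merge 139/1000 + 149/1000 → 36/125
merge 153/1000 + 171/1000 → 81/250
merge 181/1000 + 207/1000 → 97/250
merge 36/125 + 81/250 → 153/250
merge 97/250 + 153/250 → 1
L = 139/1000 + 36/125 + 81/250 + 97/250 + 153/250 + 1 = 2751/1000 = 2.751 bits/symbol.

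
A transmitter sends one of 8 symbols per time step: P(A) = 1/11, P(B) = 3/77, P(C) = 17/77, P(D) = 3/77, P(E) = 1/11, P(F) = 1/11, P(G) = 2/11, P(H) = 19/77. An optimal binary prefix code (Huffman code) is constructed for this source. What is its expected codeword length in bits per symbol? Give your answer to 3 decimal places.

2.779 bits/symbol

Repeatedly combine the two least-probable nodes; the expected code length is the sum of the merged weights.
merge 3/77 + 3/77 → 6/77
merge 6/77 + 1/11 → 13/77
merge 1/11 + 1/11 → 2/11
merge 13/77 + 2/11 → 27/77
merge 2/11 + 17/77 → 31/77
merge 19/77 + 27/77 → 46/77
merge 31/77 + 46/77 → 1
L = 6/77 + 13/77 + 2/11 + 27/77 + 31/77 + 46/77 + 1 = 214/77 ≈ 2.779 bits/symbol.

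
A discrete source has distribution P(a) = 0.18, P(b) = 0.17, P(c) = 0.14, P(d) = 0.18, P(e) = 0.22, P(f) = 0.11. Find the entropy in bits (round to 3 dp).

H = −Σ pᵢ log₂ pᵢ.
−0.18·log₂(0.18) = 0.4453
−0.17·log₂(0.17) = 0.4346
−0.14·log₂(0.14) = 0.3971
−0.18·log₂(0.18) = 0.4453
−0.22·log₂(0.22) = 0.4806
−0.11·log₂(0.11) = 0.3503
Sum ≈ 2.5532 → 2.553 bits.

2.553 bits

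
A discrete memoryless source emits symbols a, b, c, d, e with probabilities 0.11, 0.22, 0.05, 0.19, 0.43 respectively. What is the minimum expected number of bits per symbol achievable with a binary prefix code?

Repeatedly combine the two least-probable nodes; the expected code length is the sum of the merged weights.
merge 1/20 + 11/100 → 4/25
merge 4/25 + 19/100 → 7/20
merge 11/50 + 7/20 → 57/100
merge 43/100 + 57/100 → 1
L = 4/25 + 7/20 + 57/100 + 1 = 52/25 = 2.08 bits/symbol.

2.08 bits/symbol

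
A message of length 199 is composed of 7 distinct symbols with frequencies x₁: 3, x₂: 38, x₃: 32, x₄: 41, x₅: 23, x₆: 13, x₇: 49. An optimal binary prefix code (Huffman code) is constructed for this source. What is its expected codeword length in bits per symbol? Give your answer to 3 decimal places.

Probabilities are the counts divided by 199.
Repeatedly combine the two least-probable nodes; the expected code length is the sum of the merged weights.
merge 3/199 + 13/199 → 16/199
merge 16/199 + 23/199 → 39/199
merge 32/199 + 38/199 → 70/199
merge 39/199 + 41/199 → 80/199
merge 49/199 + 70/199 → 119/199
merge 80/199 + 119/199 → 1
L = 16/199 + 39/199 + 70/199 + 80/199 + 119/199 + 1 = 523/199 ≈ 2.628 bits/symbol.

2.628 bits/symbol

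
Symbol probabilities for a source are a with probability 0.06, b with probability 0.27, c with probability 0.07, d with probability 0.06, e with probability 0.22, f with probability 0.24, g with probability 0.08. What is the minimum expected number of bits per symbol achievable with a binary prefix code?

Repeatedly combine the two least-probable nodes; the expected code length is the sum of the merged weights.
merge 3/50 + 3/50 → 3/25
merge 7/100 + 2/25 → 3/20
merge 3/25 + 3/20 → 27/100
merge 11/50 + 6/25 → 23/50
merge 27/100 + 27/100 → 27/50
merge 23/50 + 27/50 → 1
L = 3/25 + 3/20 + 27/100 + 23/50 + 27/50 + 1 = 127/50 = 2.54 bits/symbol.

2.54 bits/symbol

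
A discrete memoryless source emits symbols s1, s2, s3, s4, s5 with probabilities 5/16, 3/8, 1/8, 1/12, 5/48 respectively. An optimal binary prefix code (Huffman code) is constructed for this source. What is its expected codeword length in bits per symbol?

2.125 bits/symbol

Repeatedly combine the two least-probable nodes; the expected code length is the sum of the merged weights.
merge 1/12 + 5/48 → 3/16
merge 1/8 + 3/16 → 5/16
merge 5/16 + 5/16 → 5/8
merge 3/8 + 5/8 → 1
L = 3/16 + 5/16 + 5/8 + 1 = 17/8 = 2.125 bits/symbol.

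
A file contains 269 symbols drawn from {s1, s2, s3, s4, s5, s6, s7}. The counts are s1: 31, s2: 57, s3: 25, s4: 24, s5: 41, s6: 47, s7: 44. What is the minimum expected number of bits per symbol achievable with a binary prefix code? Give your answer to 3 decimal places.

Probabilities are the counts divided by 269.
Repeatedly combine the two least-probable nodes; the expected code length is the sum of the merged weights.
merge 24/269 + 25/269 → 49/269
merge 31/269 + 41/269 → 72/269
merge 44/269 + 47/269 → 91/269
merge 49/269 + 57/269 → 106/269
merge 72/269 + 91/269 → 163/269
merge 106/269 + 163/269 → 1
L = 49/269 + 72/269 + 91/269 + 106/269 + 163/269 + 1 = 750/269 ≈ 2.788 bits/symbol.

2.788 bits/symbol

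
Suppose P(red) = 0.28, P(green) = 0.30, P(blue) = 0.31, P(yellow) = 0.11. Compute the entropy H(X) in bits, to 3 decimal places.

1.909 bits

H = −Σ pᵢ log₂ pᵢ.
−0.28·log₂(0.28) = 0.5142
−0.30·log₂(0.30) = 0.5211
−0.31·log₂(0.31) = 0.5238
−0.11·log₂(0.11) = 0.3503
Sum ≈ 1.9094 → 1.909 bits.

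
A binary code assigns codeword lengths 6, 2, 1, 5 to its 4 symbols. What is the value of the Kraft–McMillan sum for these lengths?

With common denominator 2^6 = 64: Σ 2^(−ℓᵢ) = 1/64 + 16/64 + 32/64 + 2/64 = 51/64 = 0.796875.

0.796875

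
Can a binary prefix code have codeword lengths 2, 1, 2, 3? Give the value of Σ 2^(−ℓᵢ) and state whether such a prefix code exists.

1.125; no

With common denominator 2^3 = 8: Σ 2^(−ℓᵢ) = 2/8 + 4/8 + 2/8 + 1/8 = 9/8 = 1.125.
Kraft's inequality requires Σ ≤ 1; here Σ = 1.125 > 1, so no such prefix code exists.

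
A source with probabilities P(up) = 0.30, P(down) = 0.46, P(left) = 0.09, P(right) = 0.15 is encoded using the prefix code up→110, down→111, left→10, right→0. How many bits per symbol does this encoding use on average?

2.61 bits/symbol

L̄ = Σ pᵢ·ℓᵢ = 0.30·3 + 0.46·3 + 0.09·2 + 0.15·1 = 2.61 bits/symbol.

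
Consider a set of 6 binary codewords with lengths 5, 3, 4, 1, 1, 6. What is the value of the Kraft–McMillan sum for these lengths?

With common denominator 2^6 = 64: Σ 2^(−ℓᵢ) = 2/64 + 8/64 + 4/64 + 32/64 + 32/64 + 1/64 = 79/64 = 1.234375.

1.234375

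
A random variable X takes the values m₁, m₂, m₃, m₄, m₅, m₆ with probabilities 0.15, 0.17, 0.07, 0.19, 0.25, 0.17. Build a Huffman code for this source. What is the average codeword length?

Repeatedly combine the two least-probable nodes; the expected code length is the sum of the merged weights.
merge 7/100 + 3/20 → 11/50
merge 17/100 + 17/100 → 17/50
merge 19/100 + 11/50 → 41/100
merge 1/4 + 17/50 → 59/100
merge 41/100 + 59/100 → 1
L = 11/50 + 17/50 + 41/100 + 59/100 + 1 = 64/25 = 2.56 bits/symbol.

2.56 bits/symbol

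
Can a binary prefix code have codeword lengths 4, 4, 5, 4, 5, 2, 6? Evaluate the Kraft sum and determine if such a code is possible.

With common denominator 2^6 = 64: Σ 2^(−ℓᵢ) = 4/64 + 4/64 + 2/64 + 4/64 + 2/64 + 16/64 + 1/64 = 33/64 = 0.515625.
Kraft's inequality requires Σ ≤ 1; here Σ = 0.515625 ≤ 1, so such a prefix code exists.

0.515625; yes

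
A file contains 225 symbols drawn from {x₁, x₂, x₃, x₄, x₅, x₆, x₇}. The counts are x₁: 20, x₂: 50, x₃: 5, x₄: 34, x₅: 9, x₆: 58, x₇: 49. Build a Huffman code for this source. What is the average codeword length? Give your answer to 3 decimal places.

Probabilities are the counts divided by 225.
Repeatedly combine the two least-probable nodes; the expected code length is the sum of the merged weights.
merge 1/45 + 1/25 → 14/225
merge 14/225 + 4/45 → 34/225
merge 34/225 + 34/225 → 68/225
merge 49/225 + 2/9 → 11/25
merge 58/225 + 68/225 → 14/25
merge 11/25 + 14/25 → 1
L = 14/225 + 34/225 + 68/225 + 11/25 + 14/25 + 1 = 566/225 ≈ 2.516 bits/symbol.

2.516 bits/symbol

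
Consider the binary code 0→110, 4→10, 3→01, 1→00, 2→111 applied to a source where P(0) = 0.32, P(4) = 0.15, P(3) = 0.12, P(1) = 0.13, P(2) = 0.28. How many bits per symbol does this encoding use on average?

2.6 bits/symbol

L̄ = Σ pᵢ·ℓᵢ = 0.32·3 + 0.15·2 + 0.12·2 + 0.13·2 + 0.28·3 = 2.6 bits/symbol.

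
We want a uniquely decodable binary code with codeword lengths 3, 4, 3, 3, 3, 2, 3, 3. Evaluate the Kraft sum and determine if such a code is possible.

With common denominator 2^4 = 16: Σ 2^(−ℓᵢ) = 2/16 + 1/16 + 2/16 + 2/16 + 2/16 + 4/16 + 2/16 + 2/16 = 17/16 = 1.0625.
Kraft's inequality requires Σ ≤ 1; here Σ = 1.0625 > 1, so no such prefix code exists.

1.0625; no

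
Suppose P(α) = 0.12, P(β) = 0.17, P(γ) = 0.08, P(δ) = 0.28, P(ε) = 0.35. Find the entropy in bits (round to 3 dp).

2.137 bits

H = −Σ pᵢ log₂ pᵢ.
−0.12·log₂(0.12) = 0.3671
−0.17·log₂(0.17) = 0.4346
−0.08·log₂(0.08) = 0.2915
−0.28·log₂(0.28) = 0.5142
−0.35·log₂(0.35) = 0.5301
Sum ≈ 2.1375 → 2.137 bits.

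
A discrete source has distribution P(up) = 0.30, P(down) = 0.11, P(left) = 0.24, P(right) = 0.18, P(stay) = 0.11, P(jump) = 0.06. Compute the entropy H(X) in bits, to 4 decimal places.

2.4046 bits

H = −Σ pᵢ log₂ pᵢ.
−0.30·log₂(0.30) = 0.5211
−0.11·log₂(0.11) = 0.3503
−0.24·log₂(0.24) = 0.4941
−0.18·log₂(0.18) = 0.4453
−0.11·log₂(0.11) = 0.3503
−0.06·log₂(0.06) = 0.2435
Sum ≈ 2.4046 → 2.4046 bits.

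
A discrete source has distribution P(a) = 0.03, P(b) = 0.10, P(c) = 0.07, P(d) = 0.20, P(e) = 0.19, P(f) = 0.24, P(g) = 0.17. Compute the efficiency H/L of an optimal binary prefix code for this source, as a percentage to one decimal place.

97.8%

Entropy H = −Σ p log₂ p ≈ 2.6008 bits.
Huffman merges: 3/100+7/100→1/10; 1/10+1/10→1/5; 17/100+19/100→9/25; 1/5+1/5→2/5; 6/25+9/25→3/5; 2/5+3/5→1. L = 133/50 ≈ 2.6600.
Efficiency = H/L = 2.6008/2.6600 = 97.8%.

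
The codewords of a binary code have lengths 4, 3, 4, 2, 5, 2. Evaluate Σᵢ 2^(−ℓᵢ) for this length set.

With common denominator 2^5 = 32: Σ 2^(−ℓᵢ) = 2/32 + 4/32 + 2/32 + 8/32 + 1/32 + 8/32 = 25/32 = 0.78125.

0.78125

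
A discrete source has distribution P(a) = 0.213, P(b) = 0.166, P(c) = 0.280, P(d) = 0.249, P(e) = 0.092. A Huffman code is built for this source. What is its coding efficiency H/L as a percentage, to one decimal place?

99.0%

Entropy H = −Σ p log₂ p ≈ 2.2356 bits.
Huffman merges: 23/250+83/500→129/500; 213/1000+249/1000→231/500; 129/500+7/25→269/500; 231/500+269/500→1. L = 1129/500 ≈ 2.2580.
Efficiency = H/L = 2.2356/2.2580 = 99.0%.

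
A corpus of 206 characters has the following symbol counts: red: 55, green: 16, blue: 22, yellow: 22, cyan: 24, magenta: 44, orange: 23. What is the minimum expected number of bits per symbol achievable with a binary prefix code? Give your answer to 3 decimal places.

Probabilities are the counts divided by 206.
Repeatedly combine the two least-probable nodes; the expected code length is the sum of the merged weights.
merge 8/103 + 11/103 → 19/103
merge 11/103 + 23/206 → 45/206
merge 12/103 + 19/103 → 31/103
merge 22/103 + 45/206 → 89/206
merge 55/206 + 31/103 → 117/206
merge 89/206 + 117/206 → 1
L = 19/103 + 45/206 + 31/103 + 89/206 + 117/206 + 1 = 557/206 ≈ 2.704 bits/symbol.

2.704 bits/symbol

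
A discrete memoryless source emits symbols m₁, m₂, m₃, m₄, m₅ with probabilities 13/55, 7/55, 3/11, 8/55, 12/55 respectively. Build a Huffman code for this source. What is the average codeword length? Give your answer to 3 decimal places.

2.273 bits/symbol

Repeatedly combine the two least-probable nodes; the expected code length is the sum of the merged weights.
merge 7/55 + 8/55 → 3/11
merge 12/55 + 13/55 → 5/11
merge 3/11 + 3/11 → 6/11
merge 5/11 + 6/11 → 1
L = 3/11 + 5/11 + 6/11 + 1 = 25/11 ≈ 2.273 bits/symbol.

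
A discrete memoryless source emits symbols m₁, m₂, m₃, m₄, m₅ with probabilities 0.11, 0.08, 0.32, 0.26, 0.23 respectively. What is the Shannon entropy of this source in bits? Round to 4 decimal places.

H = −Σ pᵢ log₂ pᵢ.
−0.11·log₂(0.11) = 0.3503
−0.08·log₂(0.08) = 0.2915
−0.32·log₂(0.32) = 0.5260
−0.26·log₂(0.26) = 0.5053
−0.23·log₂(0.23) = 0.4877
Sum ≈ 2.1608 → 2.1608 bits.

2.1608 bits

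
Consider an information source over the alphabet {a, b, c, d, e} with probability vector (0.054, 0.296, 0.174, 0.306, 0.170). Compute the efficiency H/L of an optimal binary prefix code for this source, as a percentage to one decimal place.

96.4%

Entropy H = −Σ p log₂ p ≈ 2.1436 bits.
Huffman merges: 27/500+17/100→28/125; 87/500+28/125→199/500; 37/125+153/500→301/500; 199/500+301/500→1. L = 278/125 ≈ 2.2240.
Efficiency = H/L = 2.1436/2.2240 = 96.4%.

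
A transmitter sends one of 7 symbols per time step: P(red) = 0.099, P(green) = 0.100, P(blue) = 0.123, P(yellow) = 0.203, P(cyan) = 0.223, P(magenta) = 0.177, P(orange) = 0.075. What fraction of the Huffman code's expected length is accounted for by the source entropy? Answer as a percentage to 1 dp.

98.5%

Entropy H = −Σ p log₂ p ≈ 2.7066 bits.
Huffman merges: 3/40+99/1000→87/500; 1/10+123/1000→223/1000; 87/500+177/1000→351/1000; 203/1000+223/1000→213/500; 223/1000+351/1000→287/500; 213/500+287/500→1. L = 687/250 ≈ 2.7480.
Efficiency = H/L = 2.7066/2.7480 = 98.5%.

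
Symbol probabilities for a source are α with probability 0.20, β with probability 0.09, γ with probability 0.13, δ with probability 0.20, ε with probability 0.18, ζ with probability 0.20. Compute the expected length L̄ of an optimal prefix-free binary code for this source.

2.6 bits/symbol

Repeatedly combine the two least-probable nodes; the expected code length is the sum of the merged weights.
merge 9/100 + 13/100 → 11/50
merge 9/50 + 1/5 → 19/50
merge 1/5 + 1/5 → 2/5
merge 11/50 + 19/50 → 3/5
merge 2/5 + 3/5 → 1
L = 11/50 + 19/50 + 2/5 + 3/5 + 1 = 13/5 = 2.6 bits/symbol.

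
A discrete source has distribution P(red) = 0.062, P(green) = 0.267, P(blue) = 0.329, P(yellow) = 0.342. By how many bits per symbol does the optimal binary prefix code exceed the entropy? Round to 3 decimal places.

Entropy H = −Σ p log₂ p ≈ 1.8144 bits.
Huffman merges: 31/500+267/1000→329/1000; 329/1000+329/1000→329/500; 171/500+329/500→1. L = 1987/1000 ≈ 1.9870.
L − H = 1.9870 − 1.8144 = 0.173 bits.

0.173 bits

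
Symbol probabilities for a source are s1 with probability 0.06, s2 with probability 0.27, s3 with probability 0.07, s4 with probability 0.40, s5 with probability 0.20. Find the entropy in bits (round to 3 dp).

H = −Σ pᵢ log₂ pᵢ.
−0.06·log₂(0.06) = 0.2435
−0.27·log₂(0.27) = 0.5100
−0.07·log₂(0.07) = 0.2686
−0.40·log₂(0.40) = 0.5288
−0.20·log₂(0.20) = 0.4644
Sum ≈ 2.0153 → 2.015 bits.

2.015 bits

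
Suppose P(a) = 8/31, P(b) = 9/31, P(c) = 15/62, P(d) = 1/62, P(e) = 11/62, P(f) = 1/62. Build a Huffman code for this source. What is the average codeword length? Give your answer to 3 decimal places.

2.242 bits/symbol

Repeatedly combine the two least-probable nodes; the expected code length is the sum of the merged weights.
merge 1/62 + 1/62 → 1/31
merge 1/31 + 11/62 → 13/62
merge 13/62 + 15/62 → 14/31
merge 8/31 + 9/31 → 17/31
merge 14/31 + 17/31 → 1
L = 1/31 + 13/62 + 14/31 + 17/31 + 1 = 139/62 ≈ 2.242 bits/symbol.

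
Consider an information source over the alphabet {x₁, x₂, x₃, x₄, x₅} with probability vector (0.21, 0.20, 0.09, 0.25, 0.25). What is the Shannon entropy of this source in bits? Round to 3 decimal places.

H = −Σ pᵢ log₂ pᵢ.
−0.21·log₂(0.21) = 0.4728
−0.20·log₂(0.20) = 0.4644
−0.09·log₂(0.09) = 0.3127
−0.25·log₂(0.25) = 0.5000
−0.25·log₂(0.25) = 0.5000
Sum ≈ 2.2499 → 2.250 bits.

2.250 bits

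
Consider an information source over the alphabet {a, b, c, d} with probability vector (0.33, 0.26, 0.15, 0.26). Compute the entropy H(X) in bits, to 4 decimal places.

H = −Σ pᵢ log₂ pᵢ.
−0.33·log₂(0.33) = 0.5278
−0.26·log₂(0.26) = 0.5053
−0.15·log₂(0.15) = 0.4105
−0.26·log₂(0.26) = 0.5053
Sum ≈ 1.9489 → 1.9489 bits.

1.9489 bits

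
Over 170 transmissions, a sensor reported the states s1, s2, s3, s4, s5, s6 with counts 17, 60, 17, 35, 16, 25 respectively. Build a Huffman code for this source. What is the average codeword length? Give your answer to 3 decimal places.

2.441 bits/symbol

Probabilities are the counts divided by 170.
Repeatedly combine the two least-probable nodes; the expected code length is the sum of the merged weights.
merge 8/85 + 1/10 → 33/170
merge 1/10 + 5/34 → 21/85
merge 33/170 + 7/34 → 2/5
merge 21/85 + 6/17 → 3/5
merge 2/5 + 3/5 → 1
L = 33/170 + 21/85 + 2/5 + 3/5 + 1 = 83/34 ≈ 2.441 bits/symbol.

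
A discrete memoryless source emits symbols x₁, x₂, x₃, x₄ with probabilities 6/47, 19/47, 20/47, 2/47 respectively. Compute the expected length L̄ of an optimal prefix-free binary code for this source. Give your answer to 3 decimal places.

1.745 bits/symbol

Repeatedly combine the two least-probable nodes; the expected code length is the sum of the merged weights.
merge 2/47 + 6/47 → 8/47
merge 8/47 + 19/47 → 27/47
merge 20/47 + 27/47 → 1
L = 8/47 + 27/47 + 1 = 82/47 ≈ 1.745 bits/symbol.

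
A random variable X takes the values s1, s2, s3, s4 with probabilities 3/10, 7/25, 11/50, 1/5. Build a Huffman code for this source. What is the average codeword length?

2 bits/symbol

Repeatedly combine the two least-probable nodes; the expected code length is the sum of the merged weights.
merge 1/5 + 11/50 → 21/50
merge 7/25 + 3/10 → 29/50
merge 21/50 + 29/50 → 1
L = 21/50 + 29/50 + 1 = 2 bits/symbol.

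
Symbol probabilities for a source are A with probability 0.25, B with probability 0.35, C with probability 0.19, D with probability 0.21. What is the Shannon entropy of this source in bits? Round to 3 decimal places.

1.958 bits

H = −Σ pᵢ log₂ pᵢ.
−0.25·log₂(0.25) = 0.5000
−0.35·log₂(0.35) = 0.5301
−0.19·log₂(0.19) = 0.4552
−0.21·log₂(0.21) = 0.4728
Sum ≈ 1.9582 → 1.958 bits.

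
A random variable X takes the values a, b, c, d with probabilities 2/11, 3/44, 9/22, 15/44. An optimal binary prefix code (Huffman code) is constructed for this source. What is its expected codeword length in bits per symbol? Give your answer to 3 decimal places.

Repeatedly combine the two least-probable nodes; the expected code length is the sum of the merged weights.
merge 3/44 + 2/11 → 1/4
merge 1/4 + 15/44 → 13/22
merge 9/22 + 13/22 → 1
L = 1/4 + 13/22 + 1 = 81/44 ≈ 1.841 bits/symbol.

1.841 bits/symbol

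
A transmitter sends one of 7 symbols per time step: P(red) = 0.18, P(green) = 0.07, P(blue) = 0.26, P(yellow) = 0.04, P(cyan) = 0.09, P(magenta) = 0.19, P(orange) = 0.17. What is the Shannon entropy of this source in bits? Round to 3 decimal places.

H = −Σ pᵢ log₂ pᵢ.
−0.18·log₂(0.18) = 0.4453
−0.07·log₂(0.07) = 0.2686
−0.26·log₂(0.26) = 0.5053
−0.04·log₂(0.04) = 0.1858
−0.09·log₂(0.09) = 0.3127
−0.19·log₂(0.19) = 0.4552
−0.17·log₂(0.17) = 0.4346
Sum ≈ 2.6074 → 2.607 bits.

2.607 bits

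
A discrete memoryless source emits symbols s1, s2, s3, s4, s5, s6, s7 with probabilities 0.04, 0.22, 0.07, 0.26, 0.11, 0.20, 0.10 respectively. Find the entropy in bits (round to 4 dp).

2.5870 bits

H = −Σ pᵢ log₂ pᵢ.
−0.04·log₂(0.04) = 0.1858
−0.22·log₂(0.22) = 0.4806
−0.07·log₂(0.07) = 0.2686
−0.26·log₂(0.26) = 0.5053
−0.11·log₂(0.11) = 0.3503
−0.20·log₂(0.20) = 0.4644
−0.10·log₂(0.10) = 0.3322
Sum ≈ 2.5870 → 2.5870 bits.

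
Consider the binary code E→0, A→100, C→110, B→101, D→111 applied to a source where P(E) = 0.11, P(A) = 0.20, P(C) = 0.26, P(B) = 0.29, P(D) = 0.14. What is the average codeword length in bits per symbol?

2.78 bits/symbol

L̄ = Σ pᵢ·ℓᵢ = 0.11·1 + 0.20·3 + 0.26·3 + 0.29·3 + 0.14·3 = 2.78 bits/symbol.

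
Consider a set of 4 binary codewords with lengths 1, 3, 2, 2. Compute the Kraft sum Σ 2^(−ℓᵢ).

1.125

With common denominator 2^3 = 8: Σ 2^(−ℓᵢ) = 4/8 + 1/8 + 2/8 + 2/8 = 9/8 = 1.125.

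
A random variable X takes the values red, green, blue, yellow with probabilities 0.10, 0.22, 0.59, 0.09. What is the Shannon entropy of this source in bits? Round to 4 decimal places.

1.5745 bits

H = −Σ pᵢ log₂ pᵢ.
−0.10·log₂(0.10) = 0.3322
−0.22·log₂(0.22) = 0.4806
−0.59·log₂(0.59) = 0.4491
−0.09·log₂(0.09) = 0.3127
Sum ≈ 1.5745 → 1.5745 bits.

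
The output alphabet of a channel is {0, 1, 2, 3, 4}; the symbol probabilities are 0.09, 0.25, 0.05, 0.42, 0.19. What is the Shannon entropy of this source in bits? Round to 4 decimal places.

H = −Σ pᵢ log₂ pᵢ.
−0.09·log₂(0.09) = 0.3127
−0.25·log₂(0.25) = 0.5000
−0.05·log₂(0.05) = 0.2161
−0.42·log₂(0.42) = 0.5256
−0.19·log₂(0.19) = 0.4552
Sum ≈ 2.0096 → 2.0096 bits.

2.0096 bits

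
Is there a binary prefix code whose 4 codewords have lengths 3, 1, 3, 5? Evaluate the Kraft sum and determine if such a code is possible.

With common denominator 2^5 = 32: Σ 2^(−ℓᵢ) = 4/32 + 16/32 + 4/32 + 1/32 = 25/32 = 0.78125.
Kraft's inequality requires Σ ≤ 1; here Σ = 0.78125 ≤ 1, so such a prefix code exists.

0.78125; yes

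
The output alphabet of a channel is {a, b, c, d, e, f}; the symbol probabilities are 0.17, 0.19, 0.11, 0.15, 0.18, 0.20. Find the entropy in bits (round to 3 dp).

H = −Σ pᵢ log₂ pᵢ.
−0.17·log₂(0.17) = 0.4346
−0.19·log₂(0.19) = 0.4552
−0.11·log₂(0.11) = 0.3503
−0.15·log₂(0.15) = 0.4105
−0.18·log₂(0.18) = 0.4453
−0.20·log₂(0.20) = 0.4644
Sum ≈ 2.5603 → 2.560 bits.

2.560 bits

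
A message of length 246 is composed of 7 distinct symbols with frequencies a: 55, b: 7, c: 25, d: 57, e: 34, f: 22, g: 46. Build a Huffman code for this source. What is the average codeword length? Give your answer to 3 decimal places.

2.663 bits/symbol

Probabilities are the counts divided by 246.
Repeatedly combine the two least-probable nodes; the expected code length is the sum of the merged weights.
merge 7/246 + 11/123 → 29/246
merge 25/246 + 29/246 → 9/41
merge 17/123 + 23/123 → 40/123
merge 9/41 + 55/246 → 109/246
merge 19/82 + 40/123 → 137/246
merge 109/246 + 137/246 → 1
L = 29/246 + 9/41 + 40/123 + 109/246 + 137/246 + 1 = 655/246 ≈ 2.663 bits/symbol.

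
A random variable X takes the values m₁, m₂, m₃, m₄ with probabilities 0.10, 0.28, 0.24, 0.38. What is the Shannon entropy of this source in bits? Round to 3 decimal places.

H = −Σ pᵢ log₂ pᵢ.
−0.10·log₂(0.10) = 0.3322
−0.28·log₂(0.28) = 0.5142
−0.24·log₂(0.24) = 0.4941
−0.38·log₂(0.38) = 0.5305
Sum ≈ 1.8710 → 1.871 bits.

1.871 bits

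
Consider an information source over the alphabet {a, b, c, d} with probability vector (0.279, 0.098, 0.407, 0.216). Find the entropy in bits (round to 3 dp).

1.848 bits

H = −Σ pᵢ log₂ pᵢ.
−0.279·log₂(0.279) = 0.5138
−0.098·log₂(0.098) = 0.3284
−0.407·log₂(0.407) = 0.5278
−0.216·log₂(0.216) = 0.4776
Sum ≈ 1.8476 → 1.848 bits.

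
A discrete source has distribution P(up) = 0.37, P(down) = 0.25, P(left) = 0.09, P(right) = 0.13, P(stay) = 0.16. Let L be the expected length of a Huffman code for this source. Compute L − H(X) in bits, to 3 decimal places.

0.071 bits

Entropy H = −Σ p log₂ p ≈ 2.1490 bits.
Huffman merges: 9/100+13/100→11/50; 4/25+11/50→19/50; 1/4+37/100→31/50; 19/50+31/50→1. L = 111/50 ≈ 2.2200.
L − H = 2.2200 − 2.1490 = 0.071 bits.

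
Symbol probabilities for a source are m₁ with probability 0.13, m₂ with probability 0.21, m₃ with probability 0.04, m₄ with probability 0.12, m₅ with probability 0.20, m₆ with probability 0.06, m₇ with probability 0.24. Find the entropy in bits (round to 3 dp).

H = −Σ pᵢ log₂ pᵢ.
−0.13·log₂(0.13) = 0.3826
−0.21·log₂(0.21) = 0.4728
−0.04·log₂(0.04) = 0.1858
−0.12·log₂(0.12) = 0.3671
−0.20·log₂(0.20) = 0.4644
−0.06·log₂(0.06) = 0.2435
−0.24·log₂(0.24) = 0.4941
Sum ≈ 2.6103 → 2.610 bits.

2.610 bits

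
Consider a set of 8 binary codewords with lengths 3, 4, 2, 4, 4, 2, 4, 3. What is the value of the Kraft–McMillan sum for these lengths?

With common denominator 2^4 = 16: Σ 2^(−ℓᵢ) = 2/16 + 1/16 + 4/16 + 1/16 + 1/16 + 4/16 + 1/16 + 2/16 = 16/16 = 1.

1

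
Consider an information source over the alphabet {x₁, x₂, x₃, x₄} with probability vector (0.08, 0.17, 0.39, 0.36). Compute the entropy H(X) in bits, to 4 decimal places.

H = −Σ pᵢ log₂ pᵢ.
−0.08·log₂(0.08) = 0.2915
−0.17·log₂(0.17) = 0.4346
−0.39·log₂(0.39) = 0.5298
−0.36·log₂(0.36) = 0.5306
Sum ≈ 1.7865 → 1.7865 bits.

1.7865 bits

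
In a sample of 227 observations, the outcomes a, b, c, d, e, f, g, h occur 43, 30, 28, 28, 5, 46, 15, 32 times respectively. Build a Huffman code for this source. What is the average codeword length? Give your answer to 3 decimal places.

Probabilities are the counts divided by 227.
Repeatedly combine the two least-probable nodes; the expected code length is the sum of the merged weights.
merge 5/227 + 15/227 → 20/227
merge 20/227 + 28/227 → 48/227
merge 28/227 + 30/227 → 58/227
merge 32/227 + 43/227 → 75/227
merge 46/227 + 48/227 → 94/227
merge 58/227 + 75/227 → 133/227
merge 94/227 + 133/227 → 1
L = 20/227 + 48/227 + 58/227 + 75/227 + 94/227 + 133/227 + 1 = 655/227 ≈ 2.885 bits/symbol.

2.885 bits/symbol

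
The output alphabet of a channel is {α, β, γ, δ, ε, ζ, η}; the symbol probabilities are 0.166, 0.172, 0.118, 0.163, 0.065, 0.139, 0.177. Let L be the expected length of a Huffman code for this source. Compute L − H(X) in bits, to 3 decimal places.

Entropy H = −Σ p log₂ p ≈ 2.7515 bits.
Huffman merges: 13/200+59/500→183/1000; 139/1000+163/1000→151/500; 83/500+43/250→169/500; 177/1000+183/1000→9/25; 151/500+169/500→16/25; 9/25+16/25→1. L = 2823/1000 ≈ 2.8230.
L − H = 2.8230 − 2.7515 = 0.072 bits.

0.072 bits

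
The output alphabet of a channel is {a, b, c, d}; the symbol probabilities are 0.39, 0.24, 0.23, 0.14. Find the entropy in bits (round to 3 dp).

H = −Σ pᵢ log₂ pᵢ.
−0.39·log₂(0.39) = 0.5298
−0.24·log₂(0.24) = 0.4941
−0.23·log₂(0.23) = 0.4877
−0.14·log₂(0.14) = 0.3971
Sum ≈ 1.9087 → 1.909 bits.

1.909 bits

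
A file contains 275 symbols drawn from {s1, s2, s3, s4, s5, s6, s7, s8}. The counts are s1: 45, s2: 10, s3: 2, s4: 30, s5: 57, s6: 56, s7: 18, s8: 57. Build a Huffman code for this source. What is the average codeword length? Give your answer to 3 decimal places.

2.738 bits/symbol

Probabilities are the counts divided by 275.
Repeatedly combine the two least-probable nodes; the expected code length is the sum of the merged weights.
merge 2/275 + 2/55 → 12/275
merge 12/275 + 18/275 → 6/55
merge 6/55 + 6/55 → 12/55
merge 9/55 + 56/275 → 101/275
merge 57/275 + 57/275 → 114/275
merge 12/55 + 101/275 → 161/275
merge 114/275 + 161/275 → 1
L = 12/275 + 6/55 + 12/55 + 101/275 + 114/275 + 161/275 + 1 = 753/275 ≈ 2.738 bits/symbol.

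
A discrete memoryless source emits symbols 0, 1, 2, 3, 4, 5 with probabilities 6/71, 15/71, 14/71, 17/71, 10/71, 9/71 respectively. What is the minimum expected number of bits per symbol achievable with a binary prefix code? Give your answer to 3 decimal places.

2.549 bits/symbol

Repeatedly combine the two least-probable nodes; the expected code length is the sum of the merged weights.
merge 6/71 + 9/71 → 15/71
merge 10/71 + 14/71 → 24/71
merge 15/71 + 15/71 → 30/71
merge 17/71 + 24/71 → 41/71
merge 30/71 + 41/71 → 1
L = 15/71 + 24/71 + 30/71 + 41/71 + 1 = 181/71 ≈ 2.549 bits/symbol.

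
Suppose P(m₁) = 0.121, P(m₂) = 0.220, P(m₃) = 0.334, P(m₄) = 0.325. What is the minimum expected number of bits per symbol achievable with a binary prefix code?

Repeatedly combine the two least-probable nodes; the expected code length is the sum of the merged weights.
merge 121/1000 + 11/50 → 341/1000
merge 13/40 + 167/500 → 659/1000
merge 341/1000 + 659/1000 → 1
L = 341/1000 + 659/1000 + 1 = 2 bits/symbol.

2 bits/symbol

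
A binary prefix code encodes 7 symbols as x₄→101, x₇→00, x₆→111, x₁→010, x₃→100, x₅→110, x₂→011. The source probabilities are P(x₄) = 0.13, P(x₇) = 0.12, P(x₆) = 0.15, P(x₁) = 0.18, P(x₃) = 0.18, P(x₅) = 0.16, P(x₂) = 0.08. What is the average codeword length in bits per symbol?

L̄ = Σ pᵢ·ℓᵢ = 0.13·3 + 0.12·2 + 0.15·3 + 0.18·3 + 0.18·3 + 0.16·3 + 0.08·3 = 2.88 bits/symbol.

2.88 bits/symbol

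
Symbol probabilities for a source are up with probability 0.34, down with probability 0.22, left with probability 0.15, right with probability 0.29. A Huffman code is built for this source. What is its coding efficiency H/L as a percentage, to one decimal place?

Entropy H = −Σ p log₂ p ≈ 1.9382 bits.
Huffman merges: 3/20+11/50→37/100; 29/100+17/50→63/100; 37/100+63/100→1. L = 2 ≈ 2.0000.
Efficiency = H/L = 1.9382/2.0000 = 96.9%.

96.9%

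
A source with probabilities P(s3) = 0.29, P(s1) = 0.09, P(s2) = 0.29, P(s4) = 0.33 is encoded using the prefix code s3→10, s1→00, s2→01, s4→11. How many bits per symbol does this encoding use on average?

L̄ = Σ pᵢ·ℓᵢ = 0.29·2 + 0.09·2 + 0.29·2 + 0.33·2 = 2 bits/symbol.

2 bits/symbol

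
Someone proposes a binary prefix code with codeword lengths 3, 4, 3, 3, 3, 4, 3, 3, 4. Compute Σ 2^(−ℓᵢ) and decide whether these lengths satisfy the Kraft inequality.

0.9375; yes

With common denominator 2^4 = 16: Σ 2^(−ℓᵢ) = 2/16 + 1/16 + 2/16 + 2/16 + 2/16 + 1/16 + 2/16 + 2/16 + 1/16 = 15/16 = 0.9375.
Kraft's inequality requires Σ ≤ 1; here Σ = 0.9375 ≤ 1, so such a prefix code exists.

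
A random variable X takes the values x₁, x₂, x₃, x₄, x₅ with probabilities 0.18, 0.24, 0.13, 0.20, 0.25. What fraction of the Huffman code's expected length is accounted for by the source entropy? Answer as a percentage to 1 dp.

99.0%

Entropy H = −Σ p log₂ p ≈ 2.2865 bits.
Huffman merges: 13/100+9/50→31/100; 1/5+6/25→11/25; 1/4+31/100→14/25; 11/25+14/25→1. L = 231/100 ≈ 2.3100.
Efficiency = H/L = 2.2865/2.3100 = 99.0%.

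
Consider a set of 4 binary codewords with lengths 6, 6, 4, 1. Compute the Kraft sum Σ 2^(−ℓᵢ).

0.59375

With common denominator 2^6 = 64: Σ 2^(−ℓᵢ) = 1/64 + 1/64 + 4/64 + 32/64 = 38/64 = 0.59375.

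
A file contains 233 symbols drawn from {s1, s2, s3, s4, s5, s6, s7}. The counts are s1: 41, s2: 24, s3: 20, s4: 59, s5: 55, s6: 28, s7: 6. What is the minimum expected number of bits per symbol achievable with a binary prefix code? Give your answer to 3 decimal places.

2.622 bits/symbol

Probabilities are the counts divided by 233.
Repeatedly combine the two least-probable nodes; the expected code length is the sum of the merged weights.
merge 6/233 + 20/233 → 26/233
merge 24/233 + 26/233 → 50/233
merge 28/233 + 41/233 → 69/233
merge 50/233 + 55/233 → 105/233
merge 59/233 + 69/233 → 128/233
merge 105/233 + 128/233 → 1
L = 26/233 + 50/233 + 69/233 + 105/233 + 128/233 + 1 = 611/233 ≈ 2.622 bits/symbol.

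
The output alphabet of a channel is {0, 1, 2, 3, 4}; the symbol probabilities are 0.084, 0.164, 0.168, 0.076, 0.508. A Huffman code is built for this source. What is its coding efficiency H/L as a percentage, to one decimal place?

Entropy H = −Σ p log₂ p ≈ 1.9392 bits.
Huffman merges: 19/250+21/250→4/25; 4/25+41/250→81/250; 21/125+81/250→123/250; 123/250+127/250→1. L = 247/125 ≈ 1.9760.
Efficiency = H/L = 1.9392/1.9760 = 98.1%.

98.1%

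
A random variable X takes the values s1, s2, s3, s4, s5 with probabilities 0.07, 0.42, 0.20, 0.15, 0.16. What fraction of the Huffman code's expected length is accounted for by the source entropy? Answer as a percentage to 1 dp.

96.9%

Entropy H = −Σ p log₂ p ≈ 2.0921 bits.
Huffman merges: 7/100+3/20→11/50; 4/25+1/5→9/25; 11/50+9/25→29/50; 21/50+29/50→1. L = 54/25 ≈ 2.1600.
Efficiency = H/L = 2.0921/2.1600 = 96.9%.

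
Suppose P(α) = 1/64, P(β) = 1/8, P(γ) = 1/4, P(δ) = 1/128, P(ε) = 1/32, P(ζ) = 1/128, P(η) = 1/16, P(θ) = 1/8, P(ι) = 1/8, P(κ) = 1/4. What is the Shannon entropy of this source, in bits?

2.734375 bits

Each probability is a power of 1/2, so log₂(1/p) is an integer.
H = Σ p·log₂(1/p) = 1/64·6 + 1/8·3 + 1/4·2 + 1/128·7 + 1/32·5 + 1/128·7 + 1/16·4 + 1/8·3 + 1/8·3 + 1/4·2 = 2.734375 bits.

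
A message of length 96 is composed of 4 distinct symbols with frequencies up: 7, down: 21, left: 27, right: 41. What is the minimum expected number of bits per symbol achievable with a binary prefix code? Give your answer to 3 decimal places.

Probabilities are the counts divided by 96.
Repeatedly combine the two least-probable nodes; the expected code length is the sum of the merged weights.
merge 7/96 + 7/32 → 7/24
merge 9/32 + 7/24 → 55/96
merge 41/96 + 55/96 → 1
L = 7/24 + 55/96 + 1 = 179/96 ≈ 1.865 bits/symbol.

1.865 bits/symbol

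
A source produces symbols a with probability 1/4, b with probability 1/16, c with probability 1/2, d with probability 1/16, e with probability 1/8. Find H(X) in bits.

1.875 bits

Each probability is a power of 1/2, so log₂(1/p) is an integer.
H = Σ p·log₂(1/p) = 1/4·2 + 1/16·4 + 1/2·1 + 1/16·4 + 1/8·3 = 1.875 bits.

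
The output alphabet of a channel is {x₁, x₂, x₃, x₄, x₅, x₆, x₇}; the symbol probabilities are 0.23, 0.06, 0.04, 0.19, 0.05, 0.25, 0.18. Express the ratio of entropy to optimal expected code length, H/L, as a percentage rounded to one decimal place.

98.6%

Entropy H = −Σ p log₂ p ≈ 2.5336 bits.
Huffman merges: 1/25+1/20→9/100; 3/50+9/100→3/20; 3/20+9/50→33/100; 19/100+23/100→21/50; 1/4+33/100→29/50; 21/50+29/50→1. L = 257/100 ≈ 2.5700.
Efficiency = H/L = 2.5336/2.5700 = 98.6%.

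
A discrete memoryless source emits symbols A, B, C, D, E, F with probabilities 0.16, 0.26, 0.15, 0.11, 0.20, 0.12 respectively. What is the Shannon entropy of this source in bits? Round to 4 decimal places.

H = −Σ pᵢ log₂ pᵢ.
−0.16·log₂(0.16) = 0.4230
−0.26·log₂(0.26) = 0.5053
−0.15·log₂(0.15) = 0.4105
−0.11·log₂(0.11) = 0.3503
−0.20·log₂(0.20) = 0.4644
−0.12·log₂(0.12) = 0.3671
Sum ≈ 2.5206 → 2.5206 bits.

2.5206 bits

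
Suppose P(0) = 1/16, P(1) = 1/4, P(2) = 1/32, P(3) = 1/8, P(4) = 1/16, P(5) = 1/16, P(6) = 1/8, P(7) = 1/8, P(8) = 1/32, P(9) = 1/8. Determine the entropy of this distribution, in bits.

3.0625 bits

Each probability is a power of 1/2, so log₂(1/p) is an integer.
H = Σ p·log₂(1/p) = 1/16·4 + 1/4·2 + 1/32·5 + 1/8·3 + 1/16·4 + 1/16·4 + 1/8·3 + 1/8·3 + 1/32·5 + 1/8·3 = 3.0625 bits.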